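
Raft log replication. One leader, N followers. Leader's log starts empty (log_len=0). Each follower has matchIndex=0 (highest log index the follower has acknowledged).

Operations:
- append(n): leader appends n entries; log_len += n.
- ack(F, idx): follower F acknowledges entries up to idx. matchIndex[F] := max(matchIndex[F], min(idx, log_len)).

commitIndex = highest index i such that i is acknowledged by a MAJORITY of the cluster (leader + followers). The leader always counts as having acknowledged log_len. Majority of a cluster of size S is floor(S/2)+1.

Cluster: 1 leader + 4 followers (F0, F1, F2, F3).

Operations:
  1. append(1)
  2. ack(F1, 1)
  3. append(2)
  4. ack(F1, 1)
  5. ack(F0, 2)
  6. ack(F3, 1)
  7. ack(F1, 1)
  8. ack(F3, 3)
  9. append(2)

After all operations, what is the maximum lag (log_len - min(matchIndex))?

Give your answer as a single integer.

Op 1: append 1 -> log_len=1
Op 2: F1 acks idx 1 -> match: F0=0 F1=1 F2=0 F3=0; commitIndex=0
Op 3: append 2 -> log_len=3
Op 4: F1 acks idx 1 -> match: F0=0 F1=1 F2=0 F3=0; commitIndex=0
Op 5: F0 acks idx 2 -> match: F0=2 F1=1 F2=0 F3=0; commitIndex=1
Op 6: F3 acks idx 1 -> match: F0=2 F1=1 F2=0 F3=1; commitIndex=1
Op 7: F1 acks idx 1 -> match: F0=2 F1=1 F2=0 F3=1; commitIndex=1
Op 8: F3 acks idx 3 -> match: F0=2 F1=1 F2=0 F3=3; commitIndex=2
Op 9: append 2 -> log_len=5

Answer: 5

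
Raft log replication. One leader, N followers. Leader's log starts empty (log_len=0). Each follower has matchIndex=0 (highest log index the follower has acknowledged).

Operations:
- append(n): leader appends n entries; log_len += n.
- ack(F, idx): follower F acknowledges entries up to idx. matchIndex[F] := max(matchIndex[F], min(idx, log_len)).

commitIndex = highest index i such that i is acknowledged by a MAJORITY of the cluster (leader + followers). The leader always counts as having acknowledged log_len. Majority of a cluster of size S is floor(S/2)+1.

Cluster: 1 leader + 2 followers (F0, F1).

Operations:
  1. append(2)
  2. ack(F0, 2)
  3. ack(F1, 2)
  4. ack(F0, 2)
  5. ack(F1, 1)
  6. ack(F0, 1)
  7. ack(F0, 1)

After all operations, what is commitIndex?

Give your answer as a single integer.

Answer: 2

Derivation:
Op 1: append 2 -> log_len=2
Op 2: F0 acks idx 2 -> match: F0=2 F1=0; commitIndex=2
Op 3: F1 acks idx 2 -> match: F0=2 F1=2; commitIndex=2
Op 4: F0 acks idx 2 -> match: F0=2 F1=2; commitIndex=2
Op 5: F1 acks idx 1 -> match: F0=2 F1=2; commitIndex=2
Op 6: F0 acks idx 1 -> match: F0=2 F1=2; commitIndex=2
Op 7: F0 acks idx 1 -> match: F0=2 F1=2; commitIndex=2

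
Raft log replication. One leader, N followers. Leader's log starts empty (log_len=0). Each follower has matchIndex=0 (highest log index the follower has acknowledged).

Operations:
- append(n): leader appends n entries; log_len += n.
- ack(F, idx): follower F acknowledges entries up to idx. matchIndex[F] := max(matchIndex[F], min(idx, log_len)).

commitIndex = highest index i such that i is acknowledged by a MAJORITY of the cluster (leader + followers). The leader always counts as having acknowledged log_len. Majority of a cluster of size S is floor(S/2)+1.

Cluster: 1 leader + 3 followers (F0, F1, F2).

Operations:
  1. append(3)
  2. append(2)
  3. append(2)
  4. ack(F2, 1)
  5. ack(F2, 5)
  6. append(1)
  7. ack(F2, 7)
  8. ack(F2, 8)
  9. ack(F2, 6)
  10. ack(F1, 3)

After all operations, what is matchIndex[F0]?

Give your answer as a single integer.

Op 1: append 3 -> log_len=3
Op 2: append 2 -> log_len=5
Op 3: append 2 -> log_len=7
Op 4: F2 acks idx 1 -> match: F0=0 F1=0 F2=1; commitIndex=0
Op 5: F2 acks idx 5 -> match: F0=0 F1=0 F2=5; commitIndex=0
Op 6: append 1 -> log_len=8
Op 7: F2 acks idx 7 -> match: F0=0 F1=0 F2=7; commitIndex=0
Op 8: F2 acks idx 8 -> match: F0=0 F1=0 F2=8; commitIndex=0
Op 9: F2 acks idx 6 -> match: F0=0 F1=0 F2=8; commitIndex=0
Op 10: F1 acks idx 3 -> match: F0=0 F1=3 F2=8; commitIndex=3

Answer: 0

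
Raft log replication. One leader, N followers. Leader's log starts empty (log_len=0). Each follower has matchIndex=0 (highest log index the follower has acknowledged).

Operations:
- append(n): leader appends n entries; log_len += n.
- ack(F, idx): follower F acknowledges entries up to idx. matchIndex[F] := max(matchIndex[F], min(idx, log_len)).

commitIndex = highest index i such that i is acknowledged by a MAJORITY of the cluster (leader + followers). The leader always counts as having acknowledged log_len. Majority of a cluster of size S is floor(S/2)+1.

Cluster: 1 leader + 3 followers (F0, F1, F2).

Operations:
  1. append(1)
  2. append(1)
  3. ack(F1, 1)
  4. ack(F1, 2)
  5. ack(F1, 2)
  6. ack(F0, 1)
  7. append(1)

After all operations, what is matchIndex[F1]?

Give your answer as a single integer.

Answer: 2

Derivation:
Op 1: append 1 -> log_len=1
Op 2: append 1 -> log_len=2
Op 3: F1 acks idx 1 -> match: F0=0 F1=1 F2=0; commitIndex=0
Op 4: F1 acks idx 2 -> match: F0=0 F1=2 F2=0; commitIndex=0
Op 5: F1 acks idx 2 -> match: F0=0 F1=2 F2=0; commitIndex=0
Op 6: F0 acks idx 1 -> match: F0=1 F1=2 F2=0; commitIndex=1
Op 7: append 1 -> log_len=3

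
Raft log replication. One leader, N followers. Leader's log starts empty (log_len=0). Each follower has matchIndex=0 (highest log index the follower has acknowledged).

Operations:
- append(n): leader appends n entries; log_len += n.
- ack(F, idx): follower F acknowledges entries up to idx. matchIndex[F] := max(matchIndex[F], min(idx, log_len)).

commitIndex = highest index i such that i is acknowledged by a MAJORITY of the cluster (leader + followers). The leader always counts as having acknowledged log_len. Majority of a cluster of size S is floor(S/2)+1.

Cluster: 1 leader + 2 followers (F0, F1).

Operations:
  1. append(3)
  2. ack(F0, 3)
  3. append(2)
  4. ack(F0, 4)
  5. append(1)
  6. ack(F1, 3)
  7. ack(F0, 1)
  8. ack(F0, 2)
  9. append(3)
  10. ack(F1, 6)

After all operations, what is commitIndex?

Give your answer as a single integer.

Answer: 6

Derivation:
Op 1: append 3 -> log_len=3
Op 2: F0 acks idx 3 -> match: F0=3 F1=0; commitIndex=3
Op 3: append 2 -> log_len=5
Op 4: F0 acks idx 4 -> match: F0=4 F1=0; commitIndex=4
Op 5: append 1 -> log_len=6
Op 6: F1 acks idx 3 -> match: F0=4 F1=3; commitIndex=4
Op 7: F0 acks idx 1 -> match: F0=4 F1=3; commitIndex=4
Op 8: F0 acks idx 2 -> match: F0=4 F1=3; commitIndex=4
Op 9: append 3 -> log_len=9
Op 10: F1 acks idx 6 -> match: F0=4 F1=6; commitIndex=6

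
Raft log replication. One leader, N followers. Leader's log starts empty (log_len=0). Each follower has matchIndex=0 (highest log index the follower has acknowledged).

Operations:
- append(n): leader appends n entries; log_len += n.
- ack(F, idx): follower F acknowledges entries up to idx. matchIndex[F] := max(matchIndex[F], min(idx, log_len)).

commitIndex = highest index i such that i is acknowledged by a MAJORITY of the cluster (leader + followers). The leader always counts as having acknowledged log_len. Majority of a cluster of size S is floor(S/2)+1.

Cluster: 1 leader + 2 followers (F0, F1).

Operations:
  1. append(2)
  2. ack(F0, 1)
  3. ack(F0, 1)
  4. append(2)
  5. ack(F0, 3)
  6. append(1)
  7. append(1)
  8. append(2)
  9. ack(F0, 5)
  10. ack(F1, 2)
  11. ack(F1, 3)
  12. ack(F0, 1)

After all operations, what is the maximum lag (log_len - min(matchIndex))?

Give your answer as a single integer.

Op 1: append 2 -> log_len=2
Op 2: F0 acks idx 1 -> match: F0=1 F1=0; commitIndex=1
Op 3: F0 acks idx 1 -> match: F0=1 F1=0; commitIndex=1
Op 4: append 2 -> log_len=4
Op 5: F0 acks idx 3 -> match: F0=3 F1=0; commitIndex=3
Op 6: append 1 -> log_len=5
Op 7: append 1 -> log_len=6
Op 8: append 2 -> log_len=8
Op 9: F0 acks idx 5 -> match: F0=5 F1=0; commitIndex=5
Op 10: F1 acks idx 2 -> match: F0=5 F1=2; commitIndex=5
Op 11: F1 acks idx 3 -> match: F0=5 F1=3; commitIndex=5
Op 12: F0 acks idx 1 -> match: F0=5 F1=3; commitIndex=5

Answer: 5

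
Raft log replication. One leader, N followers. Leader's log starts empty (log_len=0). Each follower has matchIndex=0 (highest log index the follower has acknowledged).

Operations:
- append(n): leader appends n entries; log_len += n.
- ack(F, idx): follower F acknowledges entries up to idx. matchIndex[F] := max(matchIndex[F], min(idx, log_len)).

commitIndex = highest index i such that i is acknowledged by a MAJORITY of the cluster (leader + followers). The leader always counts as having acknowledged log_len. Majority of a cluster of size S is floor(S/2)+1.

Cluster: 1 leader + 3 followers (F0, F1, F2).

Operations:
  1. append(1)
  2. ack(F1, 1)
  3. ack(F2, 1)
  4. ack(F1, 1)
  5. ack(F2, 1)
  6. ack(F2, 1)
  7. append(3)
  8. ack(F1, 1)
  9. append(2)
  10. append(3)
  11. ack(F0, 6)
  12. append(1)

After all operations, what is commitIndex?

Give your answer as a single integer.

Op 1: append 1 -> log_len=1
Op 2: F1 acks idx 1 -> match: F0=0 F1=1 F2=0; commitIndex=0
Op 3: F2 acks idx 1 -> match: F0=0 F1=1 F2=1; commitIndex=1
Op 4: F1 acks idx 1 -> match: F0=0 F1=1 F2=1; commitIndex=1
Op 5: F2 acks idx 1 -> match: F0=0 F1=1 F2=1; commitIndex=1
Op 6: F2 acks idx 1 -> match: F0=0 F1=1 F2=1; commitIndex=1
Op 7: append 3 -> log_len=4
Op 8: F1 acks idx 1 -> match: F0=0 F1=1 F2=1; commitIndex=1
Op 9: append 2 -> log_len=6
Op 10: append 3 -> log_len=9
Op 11: F0 acks idx 6 -> match: F0=6 F1=1 F2=1; commitIndex=1
Op 12: append 1 -> log_len=10

Answer: 1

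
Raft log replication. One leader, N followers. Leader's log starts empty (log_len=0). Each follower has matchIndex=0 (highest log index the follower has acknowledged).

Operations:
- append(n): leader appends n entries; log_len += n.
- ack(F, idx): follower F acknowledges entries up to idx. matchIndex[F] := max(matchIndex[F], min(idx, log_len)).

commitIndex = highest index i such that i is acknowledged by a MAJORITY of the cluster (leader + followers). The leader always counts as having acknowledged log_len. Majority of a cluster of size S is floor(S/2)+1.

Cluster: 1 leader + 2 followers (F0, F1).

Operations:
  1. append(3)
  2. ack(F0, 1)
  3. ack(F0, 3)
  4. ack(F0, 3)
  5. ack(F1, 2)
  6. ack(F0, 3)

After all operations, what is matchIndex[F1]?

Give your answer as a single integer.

Answer: 2

Derivation:
Op 1: append 3 -> log_len=3
Op 2: F0 acks idx 1 -> match: F0=1 F1=0; commitIndex=1
Op 3: F0 acks idx 3 -> match: F0=3 F1=0; commitIndex=3
Op 4: F0 acks idx 3 -> match: F0=3 F1=0; commitIndex=3
Op 5: F1 acks idx 2 -> match: F0=3 F1=2; commitIndex=3
Op 6: F0 acks idx 3 -> match: F0=3 F1=2; commitIndex=3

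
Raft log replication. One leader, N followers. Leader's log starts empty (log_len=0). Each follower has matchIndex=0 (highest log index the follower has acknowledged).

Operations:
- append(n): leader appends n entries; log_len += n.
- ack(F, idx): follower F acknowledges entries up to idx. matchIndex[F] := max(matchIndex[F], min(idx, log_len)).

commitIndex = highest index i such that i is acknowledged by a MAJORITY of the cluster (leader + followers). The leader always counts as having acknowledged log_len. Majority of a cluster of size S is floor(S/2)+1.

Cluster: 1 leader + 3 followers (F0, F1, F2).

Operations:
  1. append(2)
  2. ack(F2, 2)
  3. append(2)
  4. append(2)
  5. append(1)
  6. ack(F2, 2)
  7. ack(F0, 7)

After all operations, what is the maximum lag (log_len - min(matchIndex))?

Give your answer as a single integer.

Op 1: append 2 -> log_len=2
Op 2: F2 acks idx 2 -> match: F0=0 F1=0 F2=2; commitIndex=0
Op 3: append 2 -> log_len=4
Op 4: append 2 -> log_len=6
Op 5: append 1 -> log_len=7
Op 6: F2 acks idx 2 -> match: F0=0 F1=0 F2=2; commitIndex=0
Op 7: F0 acks idx 7 -> match: F0=7 F1=0 F2=2; commitIndex=2

Answer: 7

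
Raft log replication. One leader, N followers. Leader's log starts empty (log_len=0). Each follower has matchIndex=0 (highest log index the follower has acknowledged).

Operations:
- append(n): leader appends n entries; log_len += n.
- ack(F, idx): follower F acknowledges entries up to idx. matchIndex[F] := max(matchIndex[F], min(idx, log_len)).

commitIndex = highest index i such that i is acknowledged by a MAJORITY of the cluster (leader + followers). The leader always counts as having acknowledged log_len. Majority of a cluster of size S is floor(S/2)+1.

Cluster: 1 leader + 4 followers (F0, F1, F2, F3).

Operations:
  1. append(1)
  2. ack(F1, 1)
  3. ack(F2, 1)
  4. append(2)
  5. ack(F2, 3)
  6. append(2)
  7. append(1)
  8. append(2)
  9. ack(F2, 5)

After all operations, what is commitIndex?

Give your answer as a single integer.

Op 1: append 1 -> log_len=1
Op 2: F1 acks idx 1 -> match: F0=0 F1=1 F2=0 F3=0; commitIndex=0
Op 3: F2 acks idx 1 -> match: F0=0 F1=1 F2=1 F3=0; commitIndex=1
Op 4: append 2 -> log_len=3
Op 5: F2 acks idx 3 -> match: F0=0 F1=1 F2=3 F3=0; commitIndex=1
Op 6: append 2 -> log_len=5
Op 7: append 1 -> log_len=6
Op 8: append 2 -> log_len=8
Op 9: F2 acks idx 5 -> match: F0=0 F1=1 F2=5 F3=0; commitIndex=1

Answer: 1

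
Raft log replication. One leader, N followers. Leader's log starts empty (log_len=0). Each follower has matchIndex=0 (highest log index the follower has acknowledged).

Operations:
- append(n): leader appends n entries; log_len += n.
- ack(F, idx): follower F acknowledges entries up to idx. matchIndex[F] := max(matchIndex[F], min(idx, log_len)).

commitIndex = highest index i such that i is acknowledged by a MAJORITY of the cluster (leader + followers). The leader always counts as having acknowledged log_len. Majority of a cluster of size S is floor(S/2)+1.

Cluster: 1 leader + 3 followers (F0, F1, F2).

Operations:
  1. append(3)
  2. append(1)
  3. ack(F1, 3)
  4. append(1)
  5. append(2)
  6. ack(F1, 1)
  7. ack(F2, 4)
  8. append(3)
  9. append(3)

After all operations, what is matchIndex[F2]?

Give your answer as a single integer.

Answer: 4

Derivation:
Op 1: append 3 -> log_len=3
Op 2: append 1 -> log_len=4
Op 3: F1 acks idx 3 -> match: F0=0 F1=3 F2=0; commitIndex=0
Op 4: append 1 -> log_len=5
Op 5: append 2 -> log_len=7
Op 6: F1 acks idx 1 -> match: F0=0 F1=3 F2=0; commitIndex=0
Op 7: F2 acks idx 4 -> match: F0=0 F1=3 F2=4; commitIndex=3
Op 8: append 3 -> log_len=10
Op 9: append 3 -> log_len=13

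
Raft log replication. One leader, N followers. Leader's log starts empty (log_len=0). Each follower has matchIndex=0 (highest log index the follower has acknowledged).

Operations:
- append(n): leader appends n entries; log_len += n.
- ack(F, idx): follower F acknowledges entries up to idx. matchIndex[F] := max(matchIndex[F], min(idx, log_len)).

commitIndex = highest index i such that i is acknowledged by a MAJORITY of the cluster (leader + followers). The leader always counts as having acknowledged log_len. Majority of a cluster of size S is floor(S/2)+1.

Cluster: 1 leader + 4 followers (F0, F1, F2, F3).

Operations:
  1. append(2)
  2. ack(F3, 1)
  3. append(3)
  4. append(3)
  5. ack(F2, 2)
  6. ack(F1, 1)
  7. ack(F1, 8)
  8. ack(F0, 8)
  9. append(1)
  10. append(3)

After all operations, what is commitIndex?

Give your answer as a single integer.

Answer: 8

Derivation:
Op 1: append 2 -> log_len=2
Op 2: F3 acks idx 1 -> match: F0=0 F1=0 F2=0 F3=1; commitIndex=0
Op 3: append 3 -> log_len=5
Op 4: append 3 -> log_len=8
Op 5: F2 acks idx 2 -> match: F0=0 F1=0 F2=2 F3=1; commitIndex=1
Op 6: F1 acks idx 1 -> match: F0=0 F1=1 F2=2 F3=1; commitIndex=1
Op 7: F1 acks idx 8 -> match: F0=0 F1=8 F2=2 F3=1; commitIndex=2
Op 8: F0 acks idx 8 -> match: F0=8 F1=8 F2=2 F3=1; commitIndex=8
Op 9: append 1 -> log_len=9
Op 10: append 3 -> log_len=12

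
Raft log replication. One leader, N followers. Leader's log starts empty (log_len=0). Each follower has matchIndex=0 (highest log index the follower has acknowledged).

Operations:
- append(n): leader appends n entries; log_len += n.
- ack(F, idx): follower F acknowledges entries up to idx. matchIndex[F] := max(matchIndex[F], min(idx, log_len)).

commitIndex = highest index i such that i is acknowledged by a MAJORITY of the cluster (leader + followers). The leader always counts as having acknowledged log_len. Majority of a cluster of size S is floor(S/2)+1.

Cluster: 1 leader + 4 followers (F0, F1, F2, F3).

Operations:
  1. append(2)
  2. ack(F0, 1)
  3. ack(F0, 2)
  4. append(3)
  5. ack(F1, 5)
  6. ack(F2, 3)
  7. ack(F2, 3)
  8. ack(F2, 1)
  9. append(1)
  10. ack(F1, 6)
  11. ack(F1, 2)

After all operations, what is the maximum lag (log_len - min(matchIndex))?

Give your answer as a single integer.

Answer: 6

Derivation:
Op 1: append 2 -> log_len=2
Op 2: F0 acks idx 1 -> match: F0=1 F1=0 F2=0 F3=0; commitIndex=0
Op 3: F0 acks idx 2 -> match: F0=2 F1=0 F2=0 F3=0; commitIndex=0
Op 4: append 3 -> log_len=5
Op 5: F1 acks idx 5 -> match: F0=2 F1=5 F2=0 F3=0; commitIndex=2
Op 6: F2 acks idx 3 -> match: F0=2 F1=5 F2=3 F3=0; commitIndex=3
Op 7: F2 acks idx 3 -> match: F0=2 F1=5 F2=3 F3=0; commitIndex=3
Op 8: F2 acks idx 1 -> match: F0=2 F1=5 F2=3 F3=0; commitIndex=3
Op 9: append 1 -> log_len=6
Op 10: F1 acks idx 6 -> match: F0=2 F1=6 F2=3 F3=0; commitIndex=3
Op 11: F1 acks idx 2 -> match: F0=2 F1=6 F2=3 F3=0; commitIndex=3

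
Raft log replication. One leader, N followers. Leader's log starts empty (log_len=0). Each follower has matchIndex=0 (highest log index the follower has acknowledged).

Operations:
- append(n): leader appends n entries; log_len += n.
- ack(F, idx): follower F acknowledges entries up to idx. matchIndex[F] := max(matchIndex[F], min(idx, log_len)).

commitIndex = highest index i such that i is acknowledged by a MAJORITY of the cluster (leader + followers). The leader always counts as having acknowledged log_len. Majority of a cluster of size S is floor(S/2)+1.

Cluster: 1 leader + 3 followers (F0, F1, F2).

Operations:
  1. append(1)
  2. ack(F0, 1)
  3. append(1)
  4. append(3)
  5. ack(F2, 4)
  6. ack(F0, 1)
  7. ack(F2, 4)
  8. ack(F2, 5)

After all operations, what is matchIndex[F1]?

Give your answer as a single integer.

Op 1: append 1 -> log_len=1
Op 2: F0 acks idx 1 -> match: F0=1 F1=0 F2=0; commitIndex=0
Op 3: append 1 -> log_len=2
Op 4: append 3 -> log_len=5
Op 5: F2 acks idx 4 -> match: F0=1 F1=0 F2=4; commitIndex=1
Op 6: F0 acks idx 1 -> match: F0=1 F1=0 F2=4; commitIndex=1
Op 7: F2 acks idx 4 -> match: F0=1 F1=0 F2=4; commitIndex=1
Op 8: F2 acks idx 5 -> match: F0=1 F1=0 F2=5; commitIndex=1

Answer: 0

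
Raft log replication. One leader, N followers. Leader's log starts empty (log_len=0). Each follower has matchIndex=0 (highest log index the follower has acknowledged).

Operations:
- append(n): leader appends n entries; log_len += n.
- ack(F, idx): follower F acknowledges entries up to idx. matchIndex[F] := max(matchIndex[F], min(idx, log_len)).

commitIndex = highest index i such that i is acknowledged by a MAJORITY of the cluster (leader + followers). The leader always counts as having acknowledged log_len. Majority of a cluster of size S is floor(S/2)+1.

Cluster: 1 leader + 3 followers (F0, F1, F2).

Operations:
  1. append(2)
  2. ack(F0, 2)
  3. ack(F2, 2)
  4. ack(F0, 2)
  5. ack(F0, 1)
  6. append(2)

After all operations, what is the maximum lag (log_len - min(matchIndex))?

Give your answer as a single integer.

Answer: 4

Derivation:
Op 1: append 2 -> log_len=2
Op 2: F0 acks idx 2 -> match: F0=2 F1=0 F2=0; commitIndex=0
Op 3: F2 acks idx 2 -> match: F0=2 F1=0 F2=2; commitIndex=2
Op 4: F0 acks idx 2 -> match: F0=2 F1=0 F2=2; commitIndex=2
Op 5: F0 acks idx 1 -> match: F0=2 F1=0 F2=2; commitIndex=2
Op 6: append 2 -> log_len=4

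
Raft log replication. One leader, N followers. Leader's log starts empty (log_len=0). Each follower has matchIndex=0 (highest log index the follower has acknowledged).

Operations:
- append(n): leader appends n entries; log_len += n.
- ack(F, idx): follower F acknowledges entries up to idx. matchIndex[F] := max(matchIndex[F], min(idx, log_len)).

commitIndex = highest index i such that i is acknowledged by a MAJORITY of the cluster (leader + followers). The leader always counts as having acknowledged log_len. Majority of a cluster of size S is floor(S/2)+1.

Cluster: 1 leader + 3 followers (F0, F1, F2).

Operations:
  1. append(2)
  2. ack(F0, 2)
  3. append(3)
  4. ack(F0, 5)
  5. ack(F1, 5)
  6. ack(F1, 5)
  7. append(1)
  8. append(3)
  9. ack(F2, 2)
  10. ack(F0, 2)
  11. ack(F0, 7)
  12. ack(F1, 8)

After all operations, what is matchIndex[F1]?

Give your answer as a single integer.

Op 1: append 2 -> log_len=2
Op 2: F0 acks idx 2 -> match: F0=2 F1=0 F2=0; commitIndex=0
Op 3: append 3 -> log_len=5
Op 4: F0 acks idx 5 -> match: F0=5 F1=0 F2=0; commitIndex=0
Op 5: F1 acks idx 5 -> match: F0=5 F1=5 F2=0; commitIndex=5
Op 6: F1 acks idx 5 -> match: F0=5 F1=5 F2=0; commitIndex=5
Op 7: append 1 -> log_len=6
Op 8: append 3 -> log_len=9
Op 9: F2 acks idx 2 -> match: F0=5 F1=5 F2=2; commitIndex=5
Op 10: F0 acks idx 2 -> match: F0=5 F1=5 F2=2; commitIndex=5
Op 11: F0 acks idx 7 -> match: F0=7 F1=5 F2=2; commitIndex=5
Op 12: F1 acks idx 8 -> match: F0=7 F1=8 F2=2; commitIndex=7

Answer: 8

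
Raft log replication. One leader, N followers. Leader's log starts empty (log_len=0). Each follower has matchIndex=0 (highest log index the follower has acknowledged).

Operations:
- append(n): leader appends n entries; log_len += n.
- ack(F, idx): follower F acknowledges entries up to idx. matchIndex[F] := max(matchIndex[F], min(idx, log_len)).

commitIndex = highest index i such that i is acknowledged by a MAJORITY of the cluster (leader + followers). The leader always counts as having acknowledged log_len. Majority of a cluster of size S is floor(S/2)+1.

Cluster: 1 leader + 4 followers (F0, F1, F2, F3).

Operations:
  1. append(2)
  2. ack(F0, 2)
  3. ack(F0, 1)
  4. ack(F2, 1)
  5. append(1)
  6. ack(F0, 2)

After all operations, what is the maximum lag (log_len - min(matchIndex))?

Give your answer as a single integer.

Answer: 3

Derivation:
Op 1: append 2 -> log_len=2
Op 2: F0 acks idx 2 -> match: F0=2 F1=0 F2=0 F3=0; commitIndex=0
Op 3: F0 acks idx 1 -> match: F0=2 F1=0 F2=0 F3=0; commitIndex=0
Op 4: F2 acks idx 1 -> match: F0=2 F1=0 F2=1 F3=0; commitIndex=1
Op 5: append 1 -> log_len=3
Op 6: F0 acks idx 2 -> match: F0=2 F1=0 F2=1 F3=0; commitIndex=1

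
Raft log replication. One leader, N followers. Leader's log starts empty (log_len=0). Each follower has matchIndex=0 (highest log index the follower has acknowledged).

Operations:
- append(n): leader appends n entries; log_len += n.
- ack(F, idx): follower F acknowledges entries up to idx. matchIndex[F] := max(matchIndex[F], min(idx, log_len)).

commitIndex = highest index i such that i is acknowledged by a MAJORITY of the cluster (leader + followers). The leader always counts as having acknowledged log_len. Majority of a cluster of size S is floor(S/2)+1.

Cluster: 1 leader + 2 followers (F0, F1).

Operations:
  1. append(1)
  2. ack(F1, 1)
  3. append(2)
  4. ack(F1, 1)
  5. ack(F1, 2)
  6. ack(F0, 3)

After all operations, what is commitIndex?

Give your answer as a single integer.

Op 1: append 1 -> log_len=1
Op 2: F1 acks idx 1 -> match: F0=0 F1=1; commitIndex=1
Op 3: append 2 -> log_len=3
Op 4: F1 acks idx 1 -> match: F0=0 F1=1; commitIndex=1
Op 5: F1 acks idx 2 -> match: F0=0 F1=2; commitIndex=2
Op 6: F0 acks idx 3 -> match: F0=3 F1=2; commitIndex=3

Answer: 3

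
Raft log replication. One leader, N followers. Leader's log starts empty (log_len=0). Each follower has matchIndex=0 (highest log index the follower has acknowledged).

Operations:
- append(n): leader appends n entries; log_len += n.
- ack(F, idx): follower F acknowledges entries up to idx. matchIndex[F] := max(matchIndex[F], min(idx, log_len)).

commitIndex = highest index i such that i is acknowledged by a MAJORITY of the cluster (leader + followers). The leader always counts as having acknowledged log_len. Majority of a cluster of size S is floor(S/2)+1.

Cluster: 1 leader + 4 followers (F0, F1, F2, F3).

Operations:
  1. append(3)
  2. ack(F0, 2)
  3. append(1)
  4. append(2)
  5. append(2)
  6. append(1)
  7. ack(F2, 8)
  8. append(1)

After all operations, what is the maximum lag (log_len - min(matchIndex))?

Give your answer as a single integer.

Op 1: append 3 -> log_len=3
Op 2: F0 acks idx 2 -> match: F0=2 F1=0 F2=0 F3=0; commitIndex=0
Op 3: append 1 -> log_len=4
Op 4: append 2 -> log_len=6
Op 5: append 2 -> log_len=8
Op 6: append 1 -> log_len=9
Op 7: F2 acks idx 8 -> match: F0=2 F1=0 F2=8 F3=0; commitIndex=2
Op 8: append 1 -> log_len=10

Answer: 10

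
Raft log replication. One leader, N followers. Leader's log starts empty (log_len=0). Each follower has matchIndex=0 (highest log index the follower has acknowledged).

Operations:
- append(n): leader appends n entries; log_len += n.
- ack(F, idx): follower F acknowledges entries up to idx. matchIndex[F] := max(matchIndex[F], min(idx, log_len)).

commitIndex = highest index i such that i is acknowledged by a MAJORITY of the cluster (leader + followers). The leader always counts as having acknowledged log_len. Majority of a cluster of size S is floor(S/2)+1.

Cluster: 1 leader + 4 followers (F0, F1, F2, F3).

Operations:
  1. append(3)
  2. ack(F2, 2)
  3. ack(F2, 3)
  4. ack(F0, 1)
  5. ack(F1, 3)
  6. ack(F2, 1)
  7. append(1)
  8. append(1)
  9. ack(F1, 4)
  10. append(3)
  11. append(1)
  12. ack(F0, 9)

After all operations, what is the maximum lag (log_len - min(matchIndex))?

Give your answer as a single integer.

Answer: 9

Derivation:
Op 1: append 3 -> log_len=3
Op 2: F2 acks idx 2 -> match: F0=0 F1=0 F2=2 F3=0; commitIndex=0
Op 3: F2 acks idx 3 -> match: F0=0 F1=0 F2=3 F3=0; commitIndex=0
Op 4: F0 acks idx 1 -> match: F0=1 F1=0 F2=3 F3=0; commitIndex=1
Op 5: F1 acks idx 3 -> match: F0=1 F1=3 F2=3 F3=0; commitIndex=3
Op 6: F2 acks idx 1 -> match: F0=1 F1=3 F2=3 F3=0; commitIndex=3
Op 7: append 1 -> log_len=4
Op 8: append 1 -> log_len=5
Op 9: F1 acks idx 4 -> match: F0=1 F1=4 F2=3 F3=0; commitIndex=3
Op 10: append 3 -> log_len=8
Op 11: append 1 -> log_len=9
Op 12: F0 acks idx 9 -> match: F0=9 F1=4 F2=3 F3=0; commitIndex=4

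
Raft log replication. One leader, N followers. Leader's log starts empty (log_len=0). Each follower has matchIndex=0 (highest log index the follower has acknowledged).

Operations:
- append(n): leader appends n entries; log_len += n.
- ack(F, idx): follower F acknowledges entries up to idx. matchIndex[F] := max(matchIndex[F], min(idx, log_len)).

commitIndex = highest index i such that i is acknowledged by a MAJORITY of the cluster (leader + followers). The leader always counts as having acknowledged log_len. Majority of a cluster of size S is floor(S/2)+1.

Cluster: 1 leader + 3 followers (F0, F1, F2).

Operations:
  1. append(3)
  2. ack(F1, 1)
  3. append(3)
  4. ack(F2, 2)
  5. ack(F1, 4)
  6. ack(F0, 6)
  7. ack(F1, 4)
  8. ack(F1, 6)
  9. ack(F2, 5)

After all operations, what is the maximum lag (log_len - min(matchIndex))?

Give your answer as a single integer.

Answer: 1

Derivation:
Op 1: append 3 -> log_len=3
Op 2: F1 acks idx 1 -> match: F0=0 F1=1 F2=0; commitIndex=0
Op 3: append 3 -> log_len=6
Op 4: F2 acks idx 2 -> match: F0=0 F1=1 F2=2; commitIndex=1
Op 5: F1 acks idx 4 -> match: F0=0 F1=4 F2=2; commitIndex=2
Op 6: F0 acks idx 6 -> match: F0=6 F1=4 F2=2; commitIndex=4
Op 7: F1 acks idx 4 -> match: F0=6 F1=4 F2=2; commitIndex=4
Op 8: F1 acks idx 6 -> match: F0=6 F1=6 F2=2; commitIndex=6
Op 9: F2 acks idx 5 -> match: F0=6 F1=6 F2=5; commitIndex=6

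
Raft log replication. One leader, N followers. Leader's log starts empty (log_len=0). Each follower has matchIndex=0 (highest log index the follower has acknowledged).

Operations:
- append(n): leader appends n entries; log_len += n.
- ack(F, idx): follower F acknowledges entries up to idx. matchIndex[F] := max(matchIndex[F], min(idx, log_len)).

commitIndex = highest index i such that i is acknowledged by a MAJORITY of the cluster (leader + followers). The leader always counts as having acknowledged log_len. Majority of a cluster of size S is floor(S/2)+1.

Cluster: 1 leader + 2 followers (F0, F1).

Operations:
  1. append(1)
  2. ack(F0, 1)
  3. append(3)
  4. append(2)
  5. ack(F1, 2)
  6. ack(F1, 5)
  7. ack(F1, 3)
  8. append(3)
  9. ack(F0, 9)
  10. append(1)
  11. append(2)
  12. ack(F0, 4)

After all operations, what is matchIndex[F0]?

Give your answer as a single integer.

Op 1: append 1 -> log_len=1
Op 2: F0 acks idx 1 -> match: F0=1 F1=0; commitIndex=1
Op 3: append 3 -> log_len=4
Op 4: append 2 -> log_len=6
Op 5: F1 acks idx 2 -> match: F0=1 F1=2; commitIndex=2
Op 6: F1 acks idx 5 -> match: F0=1 F1=5; commitIndex=5
Op 7: F1 acks idx 3 -> match: F0=1 F1=5; commitIndex=5
Op 8: append 3 -> log_len=9
Op 9: F0 acks idx 9 -> match: F0=9 F1=5; commitIndex=9
Op 10: append 1 -> log_len=10
Op 11: append 2 -> log_len=12
Op 12: F0 acks idx 4 -> match: F0=9 F1=5; commitIndex=9

Answer: 9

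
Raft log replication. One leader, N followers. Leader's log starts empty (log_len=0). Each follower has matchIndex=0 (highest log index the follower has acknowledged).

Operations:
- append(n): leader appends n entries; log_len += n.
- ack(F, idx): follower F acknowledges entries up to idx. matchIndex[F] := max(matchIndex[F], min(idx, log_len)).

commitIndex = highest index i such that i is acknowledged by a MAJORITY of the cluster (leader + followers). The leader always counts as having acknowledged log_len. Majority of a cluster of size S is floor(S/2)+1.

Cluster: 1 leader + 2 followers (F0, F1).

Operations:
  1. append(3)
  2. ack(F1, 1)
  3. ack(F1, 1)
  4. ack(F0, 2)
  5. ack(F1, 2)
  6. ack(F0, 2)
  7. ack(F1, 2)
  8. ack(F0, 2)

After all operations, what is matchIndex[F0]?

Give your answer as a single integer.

Answer: 2

Derivation:
Op 1: append 3 -> log_len=3
Op 2: F1 acks idx 1 -> match: F0=0 F1=1; commitIndex=1
Op 3: F1 acks idx 1 -> match: F0=0 F1=1; commitIndex=1
Op 4: F0 acks idx 2 -> match: F0=2 F1=1; commitIndex=2
Op 5: F1 acks idx 2 -> match: F0=2 F1=2; commitIndex=2
Op 6: F0 acks idx 2 -> match: F0=2 F1=2; commitIndex=2
Op 7: F1 acks idx 2 -> match: F0=2 F1=2; commitIndex=2
Op 8: F0 acks idx 2 -> match: F0=2 F1=2; commitIndex=2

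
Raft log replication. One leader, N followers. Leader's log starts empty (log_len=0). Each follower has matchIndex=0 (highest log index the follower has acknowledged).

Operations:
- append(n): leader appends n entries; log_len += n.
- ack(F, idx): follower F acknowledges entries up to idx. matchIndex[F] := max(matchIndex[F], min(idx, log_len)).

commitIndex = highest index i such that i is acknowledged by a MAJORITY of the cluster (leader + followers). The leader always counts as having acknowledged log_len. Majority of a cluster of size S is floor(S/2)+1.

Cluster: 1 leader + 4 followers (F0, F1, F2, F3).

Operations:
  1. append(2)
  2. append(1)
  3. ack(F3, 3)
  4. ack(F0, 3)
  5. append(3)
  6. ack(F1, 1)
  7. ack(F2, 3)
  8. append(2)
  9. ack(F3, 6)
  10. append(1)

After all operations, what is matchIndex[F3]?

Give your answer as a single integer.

Op 1: append 2 -> log_len=2
Op 2: append 1 -> log_len=3
Op 3: F3 acks idx 3 -> match: F0=0 F1=0 F2=0 F3=3; commitIndex=0
Op 4: F0 acks idx 3 -> match: F0=3 F1=0 F2=0 F3=3; commitIndex=3
Op 5: append 3 -> log_len=6
Op 6: F1 acks idx 1 -> match: F0=3 F1=1 F2=0 F3=3; commitIndex=3
Op 7: F2 acks idx 3 -> match: F0=3 F1=1 F2=3 F3=3; commitIndex=3
Op 8: append 2 -> log_len=8
Op 9: F3 acks idx 6 -> match: F0=3 F1=1 F2=3 F3=6; commitIndex=3
Op 10: append 1 -> log_len=9

Answer: 6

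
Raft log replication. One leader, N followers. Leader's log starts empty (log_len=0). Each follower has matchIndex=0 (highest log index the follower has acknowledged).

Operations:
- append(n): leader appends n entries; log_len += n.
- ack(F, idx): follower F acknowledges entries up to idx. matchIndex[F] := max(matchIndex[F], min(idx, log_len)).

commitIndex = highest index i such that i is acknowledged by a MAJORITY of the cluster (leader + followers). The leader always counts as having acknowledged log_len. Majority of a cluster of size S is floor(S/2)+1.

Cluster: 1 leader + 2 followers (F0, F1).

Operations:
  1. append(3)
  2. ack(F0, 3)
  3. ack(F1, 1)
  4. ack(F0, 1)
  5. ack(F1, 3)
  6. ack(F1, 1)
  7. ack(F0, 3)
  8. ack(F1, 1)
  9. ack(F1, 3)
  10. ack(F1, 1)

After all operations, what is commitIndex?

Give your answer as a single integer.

Answer: 3

Derivation:
Op 1: append 3 -> log_len=3
Op 2: F0 acks idx 3 -> match: F0=3 F1=0; commitIndex=3
Op 3: F1 acks idx 1 -> match: F0=3 F1=1; commitIndex=3
Op 4: F0 acks idx 1 -> match: F0=3 F1=1; commitIndex=3
Op 5: F1 acks idx 3 -> match: F0=3 F1=3; commitIndex=3
Op 6: F1 acks idx 1 -> match: F0=3 F1=3; commitIndex=3
Op 7: F0 acks idx 3 -> match: F0=3 F1=3; commitIndex=3
Op 8: F1 acks idx 1 -> match: F0=3 F1=3; commitIndex=3
Op 9: F1 acks idx 3 -> match: F0=3 F1=3; commitIndex=3
Op 10: F1 acks idx 1 -> match: F0=3 F1=3; commitIndex=3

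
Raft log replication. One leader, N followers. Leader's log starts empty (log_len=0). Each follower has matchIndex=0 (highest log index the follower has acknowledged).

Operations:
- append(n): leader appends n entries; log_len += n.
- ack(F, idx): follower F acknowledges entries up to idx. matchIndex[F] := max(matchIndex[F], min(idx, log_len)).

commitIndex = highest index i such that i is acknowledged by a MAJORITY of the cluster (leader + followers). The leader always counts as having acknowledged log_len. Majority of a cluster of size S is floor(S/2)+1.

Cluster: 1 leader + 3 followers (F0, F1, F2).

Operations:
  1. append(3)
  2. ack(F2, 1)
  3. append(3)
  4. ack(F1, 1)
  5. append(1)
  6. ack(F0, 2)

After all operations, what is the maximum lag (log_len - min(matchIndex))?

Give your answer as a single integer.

Op 1: append 3 -> log_len=3
Op 2: F2 acks idx 1 -> match: F0=0 F1=0 F2=1; commitIndex=0
Op 3: append 3 -> log_len=6
Op 4: F1 acks idx 1 -> match: F0=0 F1=1 F2=1; commitIndex=1
Op 5: append 1 -> log_len=7
Op 6: F0 acks idx 2 -> match: F0=2 F1=1 F2=1; commitIndex=1

Answer: 6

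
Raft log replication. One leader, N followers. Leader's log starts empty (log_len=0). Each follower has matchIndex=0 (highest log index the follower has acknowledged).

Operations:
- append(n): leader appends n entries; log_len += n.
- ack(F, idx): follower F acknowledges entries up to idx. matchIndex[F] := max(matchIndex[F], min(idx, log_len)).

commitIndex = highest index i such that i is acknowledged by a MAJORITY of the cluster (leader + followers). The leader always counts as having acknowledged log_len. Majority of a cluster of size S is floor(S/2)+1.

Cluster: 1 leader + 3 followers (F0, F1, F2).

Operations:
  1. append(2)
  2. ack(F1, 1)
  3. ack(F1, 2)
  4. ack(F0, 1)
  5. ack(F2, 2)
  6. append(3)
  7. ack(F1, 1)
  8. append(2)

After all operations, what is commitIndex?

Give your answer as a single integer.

Op 1: append 2 -> log_len=2
Op 2: F1 acks idx 1 -> match: F0=0 F1=1 F2=0; commitIndex=0
Op 3: F1 acks idx 2 -> match: F0=0 F1=2 F2=0; commitIndex=0
Op 4: F0 acks idx 1 -> match: F0=1 F1=2 F2=0; commitIndex=1
Op 5: F2 acks idx 2 -> match: F0=1 F1=2 F2=2; commitIndex=2
Op 6: append 3 -> log_len=5
Op 7: F1 acks idx 1 -> match: F0=1 F1=2 F2=2; commitIndex=2
Op 8: append 2 -> log_len=7

Answer: 2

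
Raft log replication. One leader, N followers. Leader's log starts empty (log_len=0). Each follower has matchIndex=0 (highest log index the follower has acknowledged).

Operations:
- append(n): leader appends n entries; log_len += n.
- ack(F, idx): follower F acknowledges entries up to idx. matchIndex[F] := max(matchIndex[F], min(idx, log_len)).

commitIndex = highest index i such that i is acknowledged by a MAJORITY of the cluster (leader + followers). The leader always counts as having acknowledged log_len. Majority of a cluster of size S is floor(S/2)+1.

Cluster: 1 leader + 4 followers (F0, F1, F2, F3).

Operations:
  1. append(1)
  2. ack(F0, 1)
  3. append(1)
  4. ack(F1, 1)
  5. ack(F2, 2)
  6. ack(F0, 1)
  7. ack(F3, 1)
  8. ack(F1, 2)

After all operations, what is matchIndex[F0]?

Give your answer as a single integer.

Op 1: append 1 -> log_len=1
Op 2: F0 acks idx 1 -> match: F0=1 F1=0 F2=0 F3=0; commitIndex=0
Op 3: append 1 -> log_len=2
Op 4: F1 acks idx 1 -> match: F0=1 F1=1 F2=0 F3=0; commitIndex=1
Op 5: F2 acks idx 2 -> match: F0=1 F1=1 F2=2 F3=0; commitIndex=1
Op 6: F0 acks idx 1 -> match: F0=1 F1=1 F2=2 F3=0; commitIndex=1
Op 7: F3 acks idx 1 -> match: F0=1 F1=1 F2=2 F3=1; commitIndex=1
Op 8: F1 acks idx 2 -> match: F0=1 F1=2 F2=2 F3=1; commitIndex=2

Answer: 1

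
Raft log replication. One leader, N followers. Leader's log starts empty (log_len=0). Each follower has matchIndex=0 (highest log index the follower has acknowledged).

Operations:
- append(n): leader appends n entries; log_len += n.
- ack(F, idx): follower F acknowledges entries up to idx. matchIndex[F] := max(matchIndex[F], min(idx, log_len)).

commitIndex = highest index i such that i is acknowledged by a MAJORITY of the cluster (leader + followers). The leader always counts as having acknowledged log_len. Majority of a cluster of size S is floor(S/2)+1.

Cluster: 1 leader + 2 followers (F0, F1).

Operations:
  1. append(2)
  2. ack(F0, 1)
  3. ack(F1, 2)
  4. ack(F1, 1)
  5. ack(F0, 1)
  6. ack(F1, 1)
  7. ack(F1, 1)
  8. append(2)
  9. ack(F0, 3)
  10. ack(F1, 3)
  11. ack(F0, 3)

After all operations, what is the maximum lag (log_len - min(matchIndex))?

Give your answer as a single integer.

Answer: 1

Derivation:
Op 1: append 2 -> log_len=2
Op 2: F0 acks idx 1 -> match: F0=1 F1=0; commitIndex=1
Op 3: F1 acks idx 2 -> match: F0=1 F1=2; commitIndex=2
Op 4: F1 acks idx 1 -> match: F0=1 F1=2; commitIndex=2
Op 5: F0 acks idx 1 -> match: F0=1 F1=2; commitIndex=2
Op 6: F1 acks idx 1 -> match: F0=1 F1=2; commitIndex=2
Op 7: F1 acks idx 1 -> match: F0=1 F1=2; commitIndex=2
Op 8: append 2 -> log_len=4
Op 9: F0 acks idx 3 -> match: F0=3 F1=2; commitIndex=3
Op 10: F1 acks idx 3 -> match: F0=3 F1=3; commitIndex=3
Op 11: F0 acks idx 3 -> match: F0=3 F1=3; commitIndex=3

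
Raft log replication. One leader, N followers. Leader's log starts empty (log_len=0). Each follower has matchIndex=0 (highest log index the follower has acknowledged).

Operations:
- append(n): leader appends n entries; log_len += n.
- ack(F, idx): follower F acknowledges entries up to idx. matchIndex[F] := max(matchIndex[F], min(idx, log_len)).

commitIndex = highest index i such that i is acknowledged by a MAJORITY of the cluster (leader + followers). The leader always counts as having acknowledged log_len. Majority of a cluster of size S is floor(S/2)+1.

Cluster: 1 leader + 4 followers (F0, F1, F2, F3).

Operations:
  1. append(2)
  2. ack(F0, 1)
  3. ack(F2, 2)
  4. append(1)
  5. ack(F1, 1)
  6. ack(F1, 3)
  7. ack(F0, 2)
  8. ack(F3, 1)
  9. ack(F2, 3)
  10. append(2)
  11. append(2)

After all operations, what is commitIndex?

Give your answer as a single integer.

Answer: 3

Derivation:
Op 1: append 2 -> log_len=2
Op 2: F0 acks idx 1 -> match: F0=1 F1=0 F2=0 F3=0; commitIndex=0
Op 3: F2 acks idx 2 -> match: F0=1 F1=0 F2=2 F3=0; commitIndex=1
Op 4: append 1 -> log_len=3
Op 5: F1 acks idx 1 -> match: F0=1 F1=1 F2=2 F3=0; commitIndex=1
Op 6: F1 acks idx 3 -> match: F0=1 F1=3 F2=2 F3=0; commitIndex=2
Op 7: F0 acks idx 2 -> match: F0=2 F1=3 F2=2 F3=0; commitIndex=2
Op 8: F3 acks idx 1 -> match: F0=2 F1=3 F2=2 F3=1; commitIndex=2
Op 9: F2 acks idx 3 -> match: F0=2 F1=3 F2=3 F3=1; commitIndex=3
Op 10: append 2 -> log_len=5
Op 11: append 2 -> log_len=7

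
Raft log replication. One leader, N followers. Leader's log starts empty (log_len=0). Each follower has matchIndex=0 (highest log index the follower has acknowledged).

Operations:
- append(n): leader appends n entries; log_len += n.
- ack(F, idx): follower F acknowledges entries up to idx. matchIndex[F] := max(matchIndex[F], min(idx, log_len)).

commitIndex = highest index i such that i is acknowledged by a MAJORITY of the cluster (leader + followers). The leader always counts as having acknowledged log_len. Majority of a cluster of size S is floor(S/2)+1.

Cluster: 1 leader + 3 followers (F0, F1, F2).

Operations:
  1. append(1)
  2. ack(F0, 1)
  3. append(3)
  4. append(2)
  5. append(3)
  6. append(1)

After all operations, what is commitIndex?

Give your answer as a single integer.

Op 1: append 1 -> log_len=1
Op 2: F0 acks idx 1 -> match: F0=1 F1=0 F2=0; commitIndex=0
Op 3: append 3 -> log_len=4
Op 4: append 2 -> log_len=6
Op 5: append 3 -> log_len=9
Op 6: append 1 -> log_len=10

Answer: 0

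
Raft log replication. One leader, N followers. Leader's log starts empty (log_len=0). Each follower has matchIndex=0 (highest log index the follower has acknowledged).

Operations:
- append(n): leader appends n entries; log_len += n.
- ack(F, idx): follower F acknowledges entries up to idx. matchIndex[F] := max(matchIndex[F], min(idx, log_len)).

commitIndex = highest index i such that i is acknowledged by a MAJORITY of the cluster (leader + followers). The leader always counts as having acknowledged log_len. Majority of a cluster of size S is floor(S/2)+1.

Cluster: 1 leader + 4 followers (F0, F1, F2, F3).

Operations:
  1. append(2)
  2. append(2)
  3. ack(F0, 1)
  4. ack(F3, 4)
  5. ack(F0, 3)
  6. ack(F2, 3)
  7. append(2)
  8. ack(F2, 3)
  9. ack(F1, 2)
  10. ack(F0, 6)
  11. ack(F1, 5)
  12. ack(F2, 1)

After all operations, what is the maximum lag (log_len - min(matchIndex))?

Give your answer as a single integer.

Answer: 3

Derivation:
Op 1: append 2 -> log_len=2
Op 2: append 2 -> log_len=4
Op 3: F0 acks idx 1 -> match: F0=1 F1=0 F2=0 F3=0; commitIndex=0
Op 4: F3 acks idx 4 -> match: F0=1 F1=0 F2=0 F3=4; commitIndex=1
Op 5: F0 acks idx 3 -> match: F0=3 F1=0 F2=0 F3=4; commitIndex=3
Op 6: F2 acks idx 3 -> match: F0=3 F1=0 F2=3 F3=4; commitIndex=3
Op 7: append 2 -> log_len=6
Op 8: F2 acks idx 3 -> match: F0=3 F1=0 F2=3 F3=4; commitIndex=3
Op 9: F1 acks idx 2 -> match: F0=3 F1=2 F2=3 F3=4; commitIndex=3
Op 10: F0 acks idx 6 -> match: F0=6 F1=2 F2=3 F3=4; commitIndex=4
Op 11: F1 acks idx 5 -> match: F0=6 F1=5 F2=3 F3=4; commitIndex=5
Op 12: F2 acks idx 1 -> match: F0=6 F1=5 F2=3 F3=4; commitIndex=5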